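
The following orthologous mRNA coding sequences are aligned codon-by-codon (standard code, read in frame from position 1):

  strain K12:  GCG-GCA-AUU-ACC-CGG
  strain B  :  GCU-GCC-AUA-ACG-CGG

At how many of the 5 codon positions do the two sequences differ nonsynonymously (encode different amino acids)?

Codon 1: GCG Ala / GCU Ala — synonymous.
Codon 2: GCA Ala / GCC Ala — synonymous.
Codon 3: AUU Ile / AUA Ile — synonymous.
Codon 4: ACC Thr / ACG Thr — synonymous.
Codon 5: CGG Arg / CGG Arg — identical.
Nonsynonymous differences: 0.

0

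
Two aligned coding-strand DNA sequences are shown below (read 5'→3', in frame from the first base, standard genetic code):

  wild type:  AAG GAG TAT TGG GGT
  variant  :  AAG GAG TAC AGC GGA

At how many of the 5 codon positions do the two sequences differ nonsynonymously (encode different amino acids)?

1

Codon 1: AAG Lys / AAG Lys — identical.
Codon 2: GAG Glu / GAG Glu — identical.
Codon 3: TAT Tyr / TAC Tyr — synonymous.
Codon 4: TGG Trp / AGC Ser — nonsynonymous.
Codon 5: GGT Gly / GGA Gly — synonymous.
Nonsynonymous differences: 1.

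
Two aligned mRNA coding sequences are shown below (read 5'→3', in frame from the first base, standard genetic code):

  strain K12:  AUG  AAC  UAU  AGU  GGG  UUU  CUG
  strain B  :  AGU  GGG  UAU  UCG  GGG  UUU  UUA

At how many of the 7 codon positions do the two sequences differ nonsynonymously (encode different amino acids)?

2

Codon 1: AUG Met / AGU Ser — nonsynonymous.
Codon 2: AAC Asn / GGG Gly — nonsynonymous.
Codon 3: UAU Tyr / UAU Tyr — identical.
Codon 4: AGU Ser / UCG Ser — synonymous.
Codon 5: GGG Gly / GGG Gly — identical.
Codon 6: UUU Phe / UUU Phe — identical.
Codon 7: CUG Leu / UUA Leu — synonymous.
Nonsynonymous differences: 2.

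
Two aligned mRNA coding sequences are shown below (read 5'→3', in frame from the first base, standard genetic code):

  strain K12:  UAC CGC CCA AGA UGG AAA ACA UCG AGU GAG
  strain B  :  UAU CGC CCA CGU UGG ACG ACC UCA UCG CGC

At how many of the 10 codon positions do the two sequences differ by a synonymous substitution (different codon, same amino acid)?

5

Codon 1: UAC Tyr / UAU Tyr — synonymous.
Codon 2: CGC Arg / CGC Arg — identical.
Codon 3: CCA Pro / CCA Pro — identical.
Codon 4: AGA Arg / CGU Arg — synonymous.
Codon 5: UGG Trp / UGG Trp — identical.
Codon 6: AAA Lys / ACG Thr — nonsynonymous.
Codon 7: ACA Thr / ACC Thr — synonymous.
Codon 8: UCG Ser / UCA Ser — synonymous.
Codon 9: AGU Ser / UCG Ser — synonymous.
Codon 10: GAG Glu / CGC Arg — nonsynonymous.
Synonymous differences: 5.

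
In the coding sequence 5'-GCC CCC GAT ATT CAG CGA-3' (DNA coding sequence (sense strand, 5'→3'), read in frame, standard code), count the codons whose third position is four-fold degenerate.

Codon 1 GCC (Ala): third position 4-fold.
Codon 2 CCC (Pro): third position 4-fold.
Codon 3 GAT (Asp): third position 2-fold.
Codon 4 ATT (Ile): third position 3-fold.
Codon 5 CAG (Gln): third position 2-fold.
Codon 6 CGA (Arg): third position 4-fold.
Four-fold degenerate third positions: 3.

3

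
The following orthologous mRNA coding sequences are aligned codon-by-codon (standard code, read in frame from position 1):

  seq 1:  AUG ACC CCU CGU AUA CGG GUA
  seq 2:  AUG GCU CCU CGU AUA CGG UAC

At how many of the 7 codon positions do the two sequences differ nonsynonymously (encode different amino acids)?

Codon 1: AUG Met / AUG Met — identical.
Codon 2: ACC Thr / GCU Ala — nonsynonymous.
Codon 3: CCU Pro / CCU Pro — identical.
Codon 4: CGU Arg / CGU Arg — identical.
Codon 5: AUA Ile / AUA Ile — identical.
Codon 6: CGG Arg / CGG Arg — identical.
Codon 7: GUA Val / UAC Tyr — nonsynonymous.
Nonsynonymous differences: 2.

2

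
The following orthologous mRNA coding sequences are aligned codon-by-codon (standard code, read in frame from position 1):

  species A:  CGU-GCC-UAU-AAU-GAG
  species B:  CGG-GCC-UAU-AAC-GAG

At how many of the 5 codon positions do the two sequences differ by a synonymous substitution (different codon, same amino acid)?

Codon 1: CGU Arg / CGG Arg — synonymous.
Codon 2: GCC Ala / GCC Ala — identical.
Codon 3: UAU Tyr / UAU Tyr — identical.
Codon 4: AAU Asn / AAC Asn — synonymous.
Codon 5: GAG Glu / GAG Glu — identical.
Synonymous differences: 2.

2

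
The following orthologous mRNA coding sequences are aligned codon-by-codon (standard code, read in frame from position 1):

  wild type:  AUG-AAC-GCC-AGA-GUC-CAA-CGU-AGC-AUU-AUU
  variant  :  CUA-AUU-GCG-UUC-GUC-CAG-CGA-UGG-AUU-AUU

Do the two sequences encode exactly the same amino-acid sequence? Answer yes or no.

Codon 1: AUG Met / CUA Leu — nonsynonymous.
Codon 2: AAC Asn / AUU Ile — nonsynonymous.
Codon 3: GCC Ala / GCG Ala — synonymous.
Codon 4: AGA Arg / UUC Phe — nonsynonymous.
Codon 5: GUC Val / GUC Val — identical.
Codon 6: CAA Gln / CAG Gln — synonymous.
Codon 7: CGU Arg / CGA Arg — synonymous.
Codon 8: AGC Ser / UGG Trp — nonsynonymous.
Codon 9: AUU Ile / AUU Ile — identical.
Codon 10: AUU Ile / AUU Ile — identical.
Nonsynonymous differences: 4 → different protein.

no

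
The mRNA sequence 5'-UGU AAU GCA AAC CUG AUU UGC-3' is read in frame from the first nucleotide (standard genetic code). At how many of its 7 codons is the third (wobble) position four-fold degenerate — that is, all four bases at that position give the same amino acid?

Codon 1 UGU (Cys): third position 2-fold.
Codon 2 AAU (Asn): third position 2-fold.
Codon 3 GCA (Ala): third position 4-fold.
Codon 4 AAC (Asn): third position 2-fold.
Codon 5 CUG (Leu): third position 4-fold.
Codon 6 AUU (Ile): third position 3-fold.
Codon 7 UGC (Cys): third position 2-fold.
Four-fold degenerate third positions: 2.

2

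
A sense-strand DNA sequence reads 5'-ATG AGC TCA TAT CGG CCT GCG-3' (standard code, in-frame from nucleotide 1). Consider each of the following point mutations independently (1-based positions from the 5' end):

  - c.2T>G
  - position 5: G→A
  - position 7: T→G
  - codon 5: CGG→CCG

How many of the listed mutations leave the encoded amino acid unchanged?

0

Codon 1: ATG (Met) → AGG (Arg) — missense.
Codon 2: AGC (Ser) → AAC (Asn) — missense.
Codon 3: TCA (Ser) → GCA (Ala) — missense.
Codon 5: CGG (Arg) → CCG (Pro) — missense.
Synonymous: 0 of 4.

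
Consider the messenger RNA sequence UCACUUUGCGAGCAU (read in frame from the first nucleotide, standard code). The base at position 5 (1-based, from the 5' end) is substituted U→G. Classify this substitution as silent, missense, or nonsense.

Position 5 falls in codon 2: CUU → Leu.
After the substitution the codon is CGU → Arg.
Leu ≠ Arg, so this is a missense mutation.

missense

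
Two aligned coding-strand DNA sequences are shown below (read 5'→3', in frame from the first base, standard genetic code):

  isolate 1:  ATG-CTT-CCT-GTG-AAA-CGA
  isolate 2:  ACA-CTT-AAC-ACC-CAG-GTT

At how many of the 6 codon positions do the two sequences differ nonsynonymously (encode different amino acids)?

Codon 1: ATG Met / ACA Thr — nonsynonymous.
Codon 2: CTT Leu / CTT Leu — identical.
Codon 3: CCT Pro / AAC Asn — nonsynonymous.
Codon 4: GTG Val / ACC Thr — nonsynonymous.
Codon 5: AAA Lys / CAG Gln — nonsynonymous.
Codon 6: CGA Arg / GTT Val — nonsynonymous.
Nonsynonymous differences: 5.

5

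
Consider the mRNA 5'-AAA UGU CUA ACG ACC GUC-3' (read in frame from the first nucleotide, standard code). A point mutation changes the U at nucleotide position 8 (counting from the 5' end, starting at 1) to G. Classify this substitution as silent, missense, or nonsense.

missense

Position 8 falls in codon 3: CUA → Leu.
After the substitution the codon is CGA → Arg.
Leu ≠ Arg, so this is a missense mutation.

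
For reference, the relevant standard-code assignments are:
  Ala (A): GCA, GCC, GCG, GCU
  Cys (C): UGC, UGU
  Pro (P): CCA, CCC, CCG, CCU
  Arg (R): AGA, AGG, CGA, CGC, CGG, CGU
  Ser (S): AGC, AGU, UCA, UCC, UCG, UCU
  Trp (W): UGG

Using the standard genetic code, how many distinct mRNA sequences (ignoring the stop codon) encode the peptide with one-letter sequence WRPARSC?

6912

Trp: 1 codon.
Arg: 6 codons.
Pro: 4 codons.
Ala: 4 codons.
Arg: 6 codons.
Ser: 6 codons.
Cys: 2 codons.
1 × 6 × 4 × 4 × 6 × 6 × 2 = 6912.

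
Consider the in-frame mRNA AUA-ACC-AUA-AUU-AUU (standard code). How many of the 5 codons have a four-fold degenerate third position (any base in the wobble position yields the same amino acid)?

Codon 1 AUA (Ile): third position 3-fold.
Codon 2 ACC (Thr): third position 4-fold.
Codon 3 AUA (Ile): third position 3-fold.
Codon 4 AUU (Ile): third position 3-fold.
Codon 5 AUU (Ile): third position 3-fold.
Four-fold degenerate third positions: 1.

1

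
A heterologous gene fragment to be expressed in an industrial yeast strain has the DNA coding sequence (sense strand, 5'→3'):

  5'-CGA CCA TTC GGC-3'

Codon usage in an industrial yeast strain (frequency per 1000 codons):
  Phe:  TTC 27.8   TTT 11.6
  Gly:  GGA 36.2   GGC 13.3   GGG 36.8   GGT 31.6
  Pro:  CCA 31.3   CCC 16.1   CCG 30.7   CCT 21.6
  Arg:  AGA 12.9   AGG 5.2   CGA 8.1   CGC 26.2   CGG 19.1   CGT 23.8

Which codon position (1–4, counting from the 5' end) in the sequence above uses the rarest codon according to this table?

Codon 1 CGA (Arg): 8.1 per 1000.
Codon 2 CCA (Pro): 31.3 per 1000.
Codon 3 TTC (Phe): 27.8 per 1000.
Codon 4 GGC (Gly): 13.3 per 1000.
Lowest frequency is 8.1 at codon 1.

1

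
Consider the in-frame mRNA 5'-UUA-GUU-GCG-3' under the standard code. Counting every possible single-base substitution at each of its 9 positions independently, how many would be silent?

8

Codon 1 (UUA, Leu): 2 synonymous substitutions.
Codon 2 (GUU, Val): 3 synonymous substitutions.
Codon 3 (GCG, Ala): 3 synonymous substitutions.
Total: 2 + 3 + 3 = 8.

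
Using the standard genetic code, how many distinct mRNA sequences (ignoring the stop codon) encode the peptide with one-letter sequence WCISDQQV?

1152

Trp: 1 codon.
Cys: 2 codons.
Ile: 3 codons.
Ser: 6 codons.
Asp: 2 codons.
Gln: 2 codons.
Gln: 2 codons.
Val: 4 codons.
1 × 2 × 3 × 6 × 2 × 2 × 2 × 4 = 1152.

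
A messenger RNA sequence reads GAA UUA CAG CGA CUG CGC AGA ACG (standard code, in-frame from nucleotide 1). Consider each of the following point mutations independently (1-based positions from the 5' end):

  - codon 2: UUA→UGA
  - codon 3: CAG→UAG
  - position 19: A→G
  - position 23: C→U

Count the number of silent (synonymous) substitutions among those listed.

Codon 2: UUA (Leu) → UGA (Stop) — nonsense.
Codon 3: CAG (Gln) → UAG (Stop) — nonsense.
Codon 7: AGA (Arg) → GGA (Gly) — missense.
Codon 8: ACG (Thr) → AUG (Met) — missense.
Synonymous: 0 of 4.

0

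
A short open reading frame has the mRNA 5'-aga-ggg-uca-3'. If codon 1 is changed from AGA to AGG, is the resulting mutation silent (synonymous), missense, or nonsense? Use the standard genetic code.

silent

Position 3 falls in codon 1: AGA → Arg.
After the substitution the codon is AGG → Arg.
Both encode Arg, so the change is synonymous.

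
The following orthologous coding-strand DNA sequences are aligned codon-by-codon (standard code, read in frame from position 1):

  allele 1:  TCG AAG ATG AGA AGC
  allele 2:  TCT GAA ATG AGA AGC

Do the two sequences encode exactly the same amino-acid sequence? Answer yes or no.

Codon 1: TCG Ser / TCT Ser — synonymous.
Codon 2: AAG Lys / GAA Glu — nonsynonymous.
Codon 3: ATG Met / ATG Met — identical.
Codon 4: AGA Arg / AGA Arg — identical.
Codon 5: AGC Ser / AGC Ser — identical.
Nonsynonymous differences: 1 → different protein.

no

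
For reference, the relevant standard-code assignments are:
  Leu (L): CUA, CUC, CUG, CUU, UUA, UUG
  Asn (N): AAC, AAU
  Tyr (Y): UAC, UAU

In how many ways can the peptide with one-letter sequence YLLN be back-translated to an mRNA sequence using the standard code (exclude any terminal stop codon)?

144

Tyr: 2 codons.
Leu: 6 codons.
Leu: 6 codons.
Asn: 2 codons.
2 × 6 × 6 × 2 = 144.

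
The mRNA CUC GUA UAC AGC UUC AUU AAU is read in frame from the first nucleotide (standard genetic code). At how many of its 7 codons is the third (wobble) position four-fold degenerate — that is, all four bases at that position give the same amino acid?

Codon 1 CUC (Leu): third position 4-fold.
Codon 2 GUA (Val): third position 4-fold.
Codon 3 UAC (Tyr): third position 2-fold.
Codon 4 AGC (Ser): third position 2-fold.
Codon 5 UUC (Phe): third position 2-fold.
Codon 6 AUU (Ile): third position 3-fold.
Codon 7 AAU (Asn): third position 2-fold.
Four-fold degenerate third positions: 2.

2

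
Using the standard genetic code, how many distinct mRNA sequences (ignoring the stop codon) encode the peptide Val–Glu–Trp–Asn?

Val: 4 codons.
Glu: 2 codons.
Trp: 1 codon.
Asn: 2 codons.
4 × 2 × 1 × 2 = 16.

16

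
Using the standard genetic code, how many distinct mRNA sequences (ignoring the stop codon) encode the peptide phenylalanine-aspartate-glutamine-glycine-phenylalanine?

Phe: 2 codons.
Asp: 2 codons.
Gln: 2 codons.
Gly: 4 codons.
Phe: 2 codons.
2 × 2 × 2 × 4 × 2 = 64.

64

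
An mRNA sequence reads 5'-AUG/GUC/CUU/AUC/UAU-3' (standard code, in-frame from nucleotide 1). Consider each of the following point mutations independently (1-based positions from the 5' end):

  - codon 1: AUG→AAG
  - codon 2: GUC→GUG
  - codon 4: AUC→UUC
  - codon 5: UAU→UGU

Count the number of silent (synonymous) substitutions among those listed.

1

Codon 1: AUG (Met) → AAG (Lys) — missense.
Codon 2: GUC (Val) → GUG (Val) — synonymous.
Codon 4: AUC (Ile) → UUC (Phe) — missense.
Codon 5: UAU (Tyr) → UGU (Cys) — missense.
Synonymous: 1 of 4.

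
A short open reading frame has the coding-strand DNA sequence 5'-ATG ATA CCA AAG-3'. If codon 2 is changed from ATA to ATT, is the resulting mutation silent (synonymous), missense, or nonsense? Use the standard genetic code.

Position 6 falls in codon 2: ATA → Ile.
After the substitution the codon is ATT → Ile.
Both encode Ile, so the change is synonymous.

silent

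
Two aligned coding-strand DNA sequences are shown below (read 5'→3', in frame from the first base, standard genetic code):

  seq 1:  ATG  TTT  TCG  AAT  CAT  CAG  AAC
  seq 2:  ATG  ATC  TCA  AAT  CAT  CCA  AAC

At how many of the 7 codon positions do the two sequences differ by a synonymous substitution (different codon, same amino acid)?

Codon 1: ATG Met / ATG Met — identical.
Codon 2: TTT Phe / ATC Ile — nonsynonymous.
Codon 3: TCG Ser / TCA Ser — synonymous.
Codon 4: AAT Asn / AAT Asn — identical.
Codon 5: CAT His / CAT His — identical.
Codon 6: CAG Gln / CCA Pro — nonsynonymous.
Codon 7: AAC Asn / AAC Asn — identical.
Synonymous differences: 1.

1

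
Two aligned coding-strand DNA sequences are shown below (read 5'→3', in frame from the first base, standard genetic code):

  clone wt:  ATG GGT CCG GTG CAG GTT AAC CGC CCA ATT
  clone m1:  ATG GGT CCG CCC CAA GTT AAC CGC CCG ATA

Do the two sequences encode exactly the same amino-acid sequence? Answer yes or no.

no

Codon 1: ATG Met / ATG Met — identical.
Codon 2: GGT Gly / GGT Gly — identical.
Codon 3: CCG Pro / CCG Pro — identical.
Codon 4: GTG Val / CCC Pro — nonsynonymous.
Codon 5: CAG Gln / CAA Gln — synonymous.
Codon 6: GTT Val / GTT Val — identical.
Codon 7: AAC Asn / AAC Asn — identical.
Codon 8: CGC Arg / CGC Arg — identical.
Codon 9: CCA Pro / CCG Pro — synonymous.
Codon 10: ATT Ile / ATA Ile — synonymous.
Nonsynonymous differences: 1 → different protein.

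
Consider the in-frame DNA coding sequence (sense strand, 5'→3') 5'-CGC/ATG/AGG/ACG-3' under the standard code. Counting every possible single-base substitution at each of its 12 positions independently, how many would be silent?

Codon 1 (CGC, Arg): 3 synonymous substitutions.
Codon 2 (ATG, Met): 0 synonymous substitutions.
Codon 3 (AGG, Arg): 2 synonymous substitutions.
Codon 4 (ACG, Thr): 3 synonymous substitutions.
Total: 3 + 0 + 2 + 3 = 8.

8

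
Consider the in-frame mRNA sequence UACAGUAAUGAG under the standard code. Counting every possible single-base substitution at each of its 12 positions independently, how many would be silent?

4

Codon 1 (UAC, Tyr): 1 synonymous substitution.
Codon 2 (AGU, Ser): 1 synonymous substitution.
Codon 3 (AAU, Asn): 1 synonymous substitution.
Codon 4 (GAG, Glu): 1 synonymous substitution.
Total: 1 + 1 + 1 + 1 = 4.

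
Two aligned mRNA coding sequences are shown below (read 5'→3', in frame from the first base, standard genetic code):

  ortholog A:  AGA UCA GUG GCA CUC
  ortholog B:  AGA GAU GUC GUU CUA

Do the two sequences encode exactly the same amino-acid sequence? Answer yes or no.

no

Codon 1: AGA Arg / AGA Arg — identical.
Codon 2: UCA Ser / GAU Asp — nonsynonymous.
Codon 3: GUG Val / GUC Val — synonymous.
Codon 4: GCA Ala / GUU Val — nonsynonymous.
Codon 5: CUC Leu / CUA Leu — synonymous.
Nonsynonymous differences: 2 → different protein.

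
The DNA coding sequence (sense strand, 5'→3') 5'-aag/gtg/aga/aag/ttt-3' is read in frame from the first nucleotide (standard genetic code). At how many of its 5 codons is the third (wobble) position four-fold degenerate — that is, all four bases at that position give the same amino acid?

1

Codon 1 AAG (Lys): third position 2-fold.
Codon 2 GTG (Val): third position 4-fold.
Codon 3 AGA (Arg): third position 2-fold.
Codon 4 AAG (Lys): third position 2-fold.
Codon 5 TTT (Phe): third position 2-fold.
Four-fold degenerate third positions: 1.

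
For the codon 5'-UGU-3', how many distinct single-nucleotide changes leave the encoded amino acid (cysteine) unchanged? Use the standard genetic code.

1

Position 1: none → 0 synonymous.
Position 2: none → 0 synonymous.
Position 3: UGC → 1 synonymous.
Total: 0 + 0 + 1 = 1.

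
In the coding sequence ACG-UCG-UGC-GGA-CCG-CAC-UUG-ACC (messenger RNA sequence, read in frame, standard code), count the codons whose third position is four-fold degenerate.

Codon 1 ACG (Thr): third position 4-fold.
Codon 2 UCG (Ser): third position 4-fold.
Codon 3 UGC (Cys): third position 2-fold.
Codon 4 GGA (Gly): third position 4-fold.
Codon 5 CCG (Pro): third position 4-fold.
Codon 6 CAC (His): third position 2-fold.
Codon 7 UUG (Leu): third position 2-fold.
Codon 8 ACC (Thr): third position 4-fold.
Four-fold degenerate third positions: 5.

5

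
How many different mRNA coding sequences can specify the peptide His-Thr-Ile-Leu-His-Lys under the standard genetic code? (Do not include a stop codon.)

576

His: 2 codons.
Thr: 4 codons.
Ile: 3 codons.
Leu: 6 codons.
His: 2 codons.
Lys: 2 codons.
2 × 4 × 3 × 6 × 2 × 2 = 576.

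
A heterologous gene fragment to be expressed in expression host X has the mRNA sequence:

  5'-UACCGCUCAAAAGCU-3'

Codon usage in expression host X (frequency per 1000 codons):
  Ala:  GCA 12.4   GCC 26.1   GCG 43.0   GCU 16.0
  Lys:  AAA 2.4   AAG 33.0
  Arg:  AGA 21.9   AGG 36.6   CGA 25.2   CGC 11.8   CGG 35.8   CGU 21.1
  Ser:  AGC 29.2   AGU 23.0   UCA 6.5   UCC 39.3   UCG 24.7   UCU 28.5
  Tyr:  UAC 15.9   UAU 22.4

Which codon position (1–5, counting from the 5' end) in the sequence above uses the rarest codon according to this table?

Codon 1 UAC (Tyr): 15.9 per 1000.
Codon 2 CGC (Arg): 11.8 per 1000.
Codon 3 UCA (Ser): 6.5 per 1000.
Codon 4 AAA (Lys): 2.4 per 1000.
Codon 5 GCU (Ala): 16.0 per 1000.
Lowest frequency is 2.4 at codon 4.

4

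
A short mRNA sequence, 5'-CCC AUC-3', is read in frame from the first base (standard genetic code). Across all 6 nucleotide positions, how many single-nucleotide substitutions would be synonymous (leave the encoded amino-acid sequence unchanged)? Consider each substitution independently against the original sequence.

5

Codon 1 (CCC, Pro): 3 synonymous substitutions.
Codon 2 (AUC, Ile): 2 synonymous substitutions.
Total: 3 + 2 = 5.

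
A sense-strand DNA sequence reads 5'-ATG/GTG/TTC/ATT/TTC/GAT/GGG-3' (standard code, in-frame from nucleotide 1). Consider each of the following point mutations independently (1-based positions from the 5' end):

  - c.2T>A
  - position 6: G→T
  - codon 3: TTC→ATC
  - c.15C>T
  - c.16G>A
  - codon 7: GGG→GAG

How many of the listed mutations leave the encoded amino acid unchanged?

2

Codon 1: ATG (Met) → AAG (Lys) — missense.
Codon 2: GTG (Val) → GTT (Val) — synonymous.
Codon 3: TTC (Phe) → ATC (Ile) — missense.
Codon 5: TTC (Phe) → TTT (Phe) — synonymous.
Codon 6: GAT (Asp) → AAT (Asn) — missense.
Codon 7: GGG (Gly) → GAG (Glu) — missense.
Synonymous: 2 of 6.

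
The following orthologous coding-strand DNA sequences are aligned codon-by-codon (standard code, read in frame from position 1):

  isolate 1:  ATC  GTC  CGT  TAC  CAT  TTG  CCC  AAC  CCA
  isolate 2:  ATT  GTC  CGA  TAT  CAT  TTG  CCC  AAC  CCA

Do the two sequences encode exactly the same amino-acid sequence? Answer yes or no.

yes

Codon 1: ATC Ile / ATT Ile — synonymous.
Codon 2: GTC Val / GTC Val — identical.
Codon 3: CGT Arg / CGA Arg — synonymous.
Codon 4: TAC Tyr / TAT Tyr — synonymous.
Codon 5: CAT His / CAT His — identical.
Codon 6: TTG Leu / TTG Leu — identical.
Codon 7: CCC Pro / CCC Pro — identical.
Codon 8: AAC Asn / AAC Asn — identical.
Codon 9: CCA Pro / CCA Pro — identical.
Nonsynonymous differences: 0 → same protein.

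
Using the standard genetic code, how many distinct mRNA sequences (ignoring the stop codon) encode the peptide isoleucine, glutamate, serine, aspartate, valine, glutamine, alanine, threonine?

9216

Ile: 3 codons.
Glu: 2 codons.
Ser: 6 codons.
Asp: 2 codons.
Val: 4 codons.
Gln: 2 codons.
Ala: 4 codons.
Thr: 4 codons.
3 × 2 × 6 × 2 × 4 × 2 × 4 × 4 = 9216.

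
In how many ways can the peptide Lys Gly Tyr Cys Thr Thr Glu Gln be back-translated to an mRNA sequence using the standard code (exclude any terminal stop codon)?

Lys: 2 codons.
Gly: 4 codons.
Tyr: 2 codons.
Cys: 2 codons.
Thr: 4 codons.
Thr: 4 codons.
Glu: 2 codons.
Gln: 2 codons.
2 × 4 × 2 × 2 × 4 × 4 × 2 × 2 = 2048.

2048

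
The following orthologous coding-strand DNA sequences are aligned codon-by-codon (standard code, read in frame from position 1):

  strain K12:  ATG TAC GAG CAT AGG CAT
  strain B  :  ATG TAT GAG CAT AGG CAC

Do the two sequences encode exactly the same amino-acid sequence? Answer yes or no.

yes

Codon 1: ATG Met / ATG Met — identical.
Codon 2: TAC Tyr / TAT Tyr — synonymous.
Codon 3: GAG Glu / GAG Glu — identical.
Codon 4: CAT His / CAT His — identical.
Codon 5: AGG Arg / AGG Arg — identical.
Codon 6: CAT His / CAC His — synonymous.
Nonsynonymous differences: 0 → same protein.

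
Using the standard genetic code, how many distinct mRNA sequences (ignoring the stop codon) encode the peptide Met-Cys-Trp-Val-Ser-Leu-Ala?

Met: 1 codon.
Cys: 2 codons.
Trp: 1 codon.
Val: 4 codons.
Ser: 6 codons.
Leu: 6 codons.
Ala: 4 codons.
1 × 2 × 1 × 4 × 6 × 6 × 4 = 1152.

1152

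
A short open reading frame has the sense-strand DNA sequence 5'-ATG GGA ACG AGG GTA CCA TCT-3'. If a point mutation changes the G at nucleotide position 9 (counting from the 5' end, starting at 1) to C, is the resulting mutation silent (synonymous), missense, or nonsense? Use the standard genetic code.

silent

Position 9 falls in codon 3: ACG → Thr.
After the substitution the codon is ACC → Thr.
Both encode Thr, so the change is synonymous.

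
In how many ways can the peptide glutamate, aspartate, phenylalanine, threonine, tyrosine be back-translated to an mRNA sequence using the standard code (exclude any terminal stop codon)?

64

Glu: 2 codons.
Asp: 2 codons.
Phe: 2 codons.
Thr: 4 codons.
Tyr: 2 codons.
2 × 2 × 2 × 4 × 2 = 64.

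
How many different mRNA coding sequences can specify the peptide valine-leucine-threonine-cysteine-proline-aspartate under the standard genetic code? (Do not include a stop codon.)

1536

Val: 4 codons.
Leu: 6 codons.
Thr: 4 codons.
Cys: 2 codons.
Pro: 4 codons.
Asp: 2 codons.
4 × 6 × 4 × 2 × 4 × 2 = 1536.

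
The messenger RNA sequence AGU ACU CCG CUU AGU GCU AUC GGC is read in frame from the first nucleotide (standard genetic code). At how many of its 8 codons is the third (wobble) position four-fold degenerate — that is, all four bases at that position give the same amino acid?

Codon 1 AGU (Ser): third position 2-fold.
Codon 2 ACU (Thr): third position 4-fold.
Codon 3 CCG (Pro): third position 4-fold.
Codon 4 CUU (Leu): third position 4-fold.
Codon 5 AGU (Ser): third position 2-fold.
Codon 6 GCU (Ala): third position 4-fold.
Codon 7 AUC (Ile): third position 3-fold.
Codon 8 GGC (Gly): third position 4-fold.
Four-fold degenerate third positions: 5.

5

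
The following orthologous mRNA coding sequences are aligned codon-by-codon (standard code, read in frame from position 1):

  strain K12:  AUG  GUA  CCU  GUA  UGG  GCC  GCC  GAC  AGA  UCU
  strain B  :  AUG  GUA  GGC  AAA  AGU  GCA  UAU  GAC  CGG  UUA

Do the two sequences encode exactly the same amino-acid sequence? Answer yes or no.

Codon 1: AUG Met / AUG Met — identical.
Codon 2: GUA Val / GUA Val — identical.
Codon 3: CCU Pro / GGC Gly — nonsynonymous.
Codon 4: GUA Val / AAA Lys — nonsynonymous.
Codon 5: UGG Trp / AGU Ser — nonsynonymous.
Codon 6: GCC Ala / GCA Ala — synonymous.
Codon 7: GCC Ala / UAU Tyr — nonsynonymous.
Codon 8: GAC Asp / GAC Asp — identical.
Codon 9: AGA Arg / CGG Arg — synonymous.
Codon 10: UCU Ser / UUA Leu — nonsynonymous.
Nonsynonymous differences: 5 → different protein.

no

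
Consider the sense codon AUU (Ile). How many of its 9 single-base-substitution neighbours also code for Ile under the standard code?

Position 1: none → 0 synonymous.
Position 2: none → 0 synonymous.
Position 3: AUC, AUA → 2 synonymous.
Total: 0 + 0 + 2 = 2.

2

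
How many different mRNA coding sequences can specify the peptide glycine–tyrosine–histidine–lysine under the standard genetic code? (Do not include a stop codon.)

32

Gly: 4 codons.
Tyr: 2 codons.
His: 2 codons.
Lys: 2 codons.
4 × 2 × 2 × 2 = 32.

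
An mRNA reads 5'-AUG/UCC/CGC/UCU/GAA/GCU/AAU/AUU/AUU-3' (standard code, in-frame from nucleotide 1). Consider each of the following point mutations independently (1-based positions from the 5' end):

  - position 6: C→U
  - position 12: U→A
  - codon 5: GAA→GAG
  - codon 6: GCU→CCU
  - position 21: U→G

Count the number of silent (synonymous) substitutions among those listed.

3

Codon 2: UCC (Ser) → UCU (Ser) — synonymous.
Codon 4: UCU (Ser) → UCA (Ser) — synonymous.
Codon 5: GAA (Glu) → GAG (Glu) — synonymous.
Codon 6: GCU (Ala) → CCU (Pro) — missense.
Codon 7: AAU (Asn) → AAG (Lys) — missense.
Synonymous: 3 of 5.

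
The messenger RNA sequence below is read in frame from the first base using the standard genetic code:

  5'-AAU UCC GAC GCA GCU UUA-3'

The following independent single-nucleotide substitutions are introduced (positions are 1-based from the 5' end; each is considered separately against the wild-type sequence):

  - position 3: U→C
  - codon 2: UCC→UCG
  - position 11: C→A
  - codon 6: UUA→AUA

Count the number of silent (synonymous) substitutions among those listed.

Codon 1: AAU (Asn) → AAC (Asn) — synonymous.
Codon 2: UCC (Ser) → UCG (Ser) — synonymous.
Codon 4: GCA (Ala) → GAA (Glu) — missense.
Codon 6: UUA (Leu) → AUA (Ile) — missense.
Synonymous: 2 of 4.

2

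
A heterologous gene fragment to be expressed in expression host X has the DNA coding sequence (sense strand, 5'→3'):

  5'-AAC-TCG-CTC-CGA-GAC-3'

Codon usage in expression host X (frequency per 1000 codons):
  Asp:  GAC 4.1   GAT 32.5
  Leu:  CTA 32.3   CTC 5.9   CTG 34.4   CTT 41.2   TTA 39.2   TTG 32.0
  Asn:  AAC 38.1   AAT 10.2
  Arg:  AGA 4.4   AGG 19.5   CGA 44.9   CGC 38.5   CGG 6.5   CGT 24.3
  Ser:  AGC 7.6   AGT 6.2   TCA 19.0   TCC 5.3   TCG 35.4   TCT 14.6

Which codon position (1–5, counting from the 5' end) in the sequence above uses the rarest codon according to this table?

5

Codon 1 AAC (Asn): 38.1 per 1000.
Codon 2 TCG (Ser): 35.4 per 1000.
Codon 3 CTC (Leu): 5.9 per 1000.
Codon 4 CGA (Arg): 44.9 per 1000.
Codon 5 GAC (Asp): 4.1 per 1000.
Lowest frequency is 4.1 at codon 5.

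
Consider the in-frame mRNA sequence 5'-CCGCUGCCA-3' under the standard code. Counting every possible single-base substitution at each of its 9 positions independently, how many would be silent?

10

Codon 1 (CCG, Pro): 3 synonymous substitutions.
Codon 2 (CUG, Leu): 4 synonymous substitutions.
Codon 3 (CCA, Pro): 3 synonymous substitutions.
Total: 3 + 4 + 3 = 10.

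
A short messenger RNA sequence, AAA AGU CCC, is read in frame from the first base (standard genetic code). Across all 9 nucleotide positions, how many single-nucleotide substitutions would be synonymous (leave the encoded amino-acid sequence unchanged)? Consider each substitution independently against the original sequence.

Codon 1 (AAA, Lys): 1 synonymous substitution.
Codon 2 (AGU, Ser): 1 synonymous substitution.
Codon 3 (CCC, Pro): 3 synonymous substitutions.
Total: 1 + 1 + 3 = 5.

5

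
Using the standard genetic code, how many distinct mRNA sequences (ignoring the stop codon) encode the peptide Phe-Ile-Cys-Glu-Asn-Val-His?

384

Phe: 2 codons.
Ile: 3 codons.
Cys: 2 codons.
Glu: 2 codons.
Asn: 2 codons.
Val: 4 codons.
His: 2 codons.
2 × 3 × 2 × 2 × 2 × 4 × 2 = 384.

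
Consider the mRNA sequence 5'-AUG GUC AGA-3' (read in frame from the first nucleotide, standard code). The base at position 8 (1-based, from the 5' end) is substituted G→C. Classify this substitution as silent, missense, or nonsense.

Position 8 falls in codon 3: AGA → Arg.
After the substitution the codon is ACA → Thr.
Arg ≠ Thr, so this is a missense mutation.

missense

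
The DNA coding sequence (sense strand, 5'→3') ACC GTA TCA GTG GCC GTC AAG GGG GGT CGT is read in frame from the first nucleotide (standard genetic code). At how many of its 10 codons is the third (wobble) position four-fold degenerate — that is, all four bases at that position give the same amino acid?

Codon 1 ACC (Thr): third position 4-fold.
Codon 2 GTA (Val): third position 4-fold.
Codon 3 TCA (Ser): third position 4-fold.
Codon 4 GTG (Val): third position 4-fold.
Codon 5 GCC (Ala): third position 4-fold.
Codon 6 GTC (Val): third position 4-fold.
Codon 7 AAG (Lys): third position 2-fold.
Codon 8 GGG (Gly): third position 4-fold.
Codon 9 GGT (Gly): third position 4-fold.
Codon 10 CGT (Arg): third position 4-fold.
Four-fold degenerate third positions: 9.

9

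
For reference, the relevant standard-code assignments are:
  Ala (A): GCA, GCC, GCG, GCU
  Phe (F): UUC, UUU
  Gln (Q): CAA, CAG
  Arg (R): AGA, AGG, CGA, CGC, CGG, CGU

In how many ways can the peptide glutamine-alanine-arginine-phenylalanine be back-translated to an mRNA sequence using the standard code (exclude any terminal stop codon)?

96

Gln: 2 codons.
Ala: 4 codons.
Arg: 6 codons.
Phe: 2 codons.
2 × 4 × 6 × 2 = 96.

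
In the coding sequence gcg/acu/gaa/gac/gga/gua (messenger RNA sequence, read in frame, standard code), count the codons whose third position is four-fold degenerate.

Codon 1 GCG (Ala): third position 4-fold.
Codon 2 ACU (Thr): third position 4-fold.
Codon 3 GAA (Glu): third position 2-fold.
Codon 4 GAC (Asp): third position 2-fold.
Codon 5 GGA (Gly): third position 4-fold.
Codon 6 GUA (Val): third position 4-fold.
Four-fold degenerate third positions: 4.

4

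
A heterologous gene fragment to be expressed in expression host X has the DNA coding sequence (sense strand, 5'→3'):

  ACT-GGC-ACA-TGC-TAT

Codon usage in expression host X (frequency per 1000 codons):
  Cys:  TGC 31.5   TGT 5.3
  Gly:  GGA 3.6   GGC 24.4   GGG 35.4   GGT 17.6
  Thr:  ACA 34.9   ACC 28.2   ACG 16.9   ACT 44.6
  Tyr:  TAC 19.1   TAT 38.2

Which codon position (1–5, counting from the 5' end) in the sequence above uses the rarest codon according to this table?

2

Codon 1 ACT (Thr): 44.6 per 1000.
Codon 2 GGC (Gly): 24.4 per 1000.
Codon 3 ACA (Thr): 34.9 per 1000.
Codon 4 TGC (Cys): 31.5 per 1000.
Codon 5 TAT (Tyr): 38.2 per 1000.
Lowest frequency is 24.4 at codon 2.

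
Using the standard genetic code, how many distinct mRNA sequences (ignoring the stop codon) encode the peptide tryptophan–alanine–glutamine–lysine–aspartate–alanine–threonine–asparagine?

1024

Trp: 1 codon.
Ala: 4 codons.
Gln: 2 codons.
Lys: 2 codons.
Asp: 2 codons.
Ala: 4 codons.
Thr: 4 codons.
Asn: 2 codons.
1 × 4 × 2 × 2 × 2 × 4 × 4 × 2 = 1024.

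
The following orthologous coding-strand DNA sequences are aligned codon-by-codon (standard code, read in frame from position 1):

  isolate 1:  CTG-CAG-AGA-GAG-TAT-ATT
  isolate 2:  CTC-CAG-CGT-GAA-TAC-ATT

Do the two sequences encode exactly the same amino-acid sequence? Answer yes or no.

Codon 1: CTG Leu / CTC Leu — synonymous.
Codon 2: CAG Gln / CAG Gln — identical.
Codon 3: AGA Arg / CGT Arg — synonymous.
Codon 4: GAG Glu / GAA Glu — synonymous.
Codon 5: TAT Tyr / TAC Tyr — synonymous.
Codon 6: ATT Ile / ATT Ile — identical.
Nonsynonymous differences: 0 → same protein.

yes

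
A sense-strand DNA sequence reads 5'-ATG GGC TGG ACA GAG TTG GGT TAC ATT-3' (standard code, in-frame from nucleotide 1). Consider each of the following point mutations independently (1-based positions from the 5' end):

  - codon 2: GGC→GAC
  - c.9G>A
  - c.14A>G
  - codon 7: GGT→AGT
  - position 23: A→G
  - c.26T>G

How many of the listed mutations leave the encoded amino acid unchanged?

0

Codon 2: GGC (Gly) → GAC (Asp) — missense.
Codon 3: TGG (Trp) → TGA (Stop) — nonsense.
Codon 5: GAG (Glu) → GGG (Gly) — missense.
Codon 7: GGT (Gly) → AGT (Ser) — missense.
Codon 8: TAC (Tyr) → TGC (Cys) — missense.
Codon 9: ATT (Ile) → AGT (Ser) — missense.
Synonymous: 0 of 6.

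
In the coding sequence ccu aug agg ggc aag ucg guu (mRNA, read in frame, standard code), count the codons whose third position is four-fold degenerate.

Codon 1 CCU (Pro): third position 4-fold.
Codon 2 AUG (Met): third position 1-fold.
Codon 3 AGG (Arg): third position 2-fold.
Codon 4 GGC (Gly): third position 4-fold.
Codon 5 AAG (Lys): third position 2-fold.
Codon 6 UCG (Ser): third position 4-fold.
Codon 7 GUU (Val): third position 4-fold.
Four-fold degenerate third positions: 4.

4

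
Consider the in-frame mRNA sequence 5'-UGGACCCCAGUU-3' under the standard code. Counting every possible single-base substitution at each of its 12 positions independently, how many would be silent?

9

Codon 1 (UGG, Trp): 0 synonymous substitutions.
Codon 2 (ACC, Thr): 3 synonymous substitutions.
Codon 3 (CCA, Pro): 3 synonymous substitutions.
Codon 4 (GUU, Val): 3 synonymous substitutions.
Total: 0 + 3 + 3 + 3 = 9.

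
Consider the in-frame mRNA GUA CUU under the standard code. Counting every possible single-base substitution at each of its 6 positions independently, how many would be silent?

6

Codon 1 (GUA, Val): 3 synonymous substitutions.
Codon 2 (CUU, Leu): 3 synonymous substitutions.
Total: 3 + 3 = 6.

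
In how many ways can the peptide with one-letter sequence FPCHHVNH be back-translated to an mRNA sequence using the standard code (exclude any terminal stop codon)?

Phe: 2 codons.
Pro: 4 codons.
Cys: 2 codons.
His: 2 codons.
His: 2 codons.
Val: 4 codons.
Asn: 2 codons.
His: 2 codons.
2 × 4 × 2 × 2 × 2 × 4 × 2 × 2 = 1024.

1024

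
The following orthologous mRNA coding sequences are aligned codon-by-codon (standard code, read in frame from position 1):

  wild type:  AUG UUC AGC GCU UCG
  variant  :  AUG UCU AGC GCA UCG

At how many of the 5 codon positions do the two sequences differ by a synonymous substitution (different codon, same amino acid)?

1

Codon 1: AUG Met / AUG Met — identical.
Codon 2: UUC Phe / UCU Ser — nonsynonymous.
Codon 3: AGC Ser / AGC Ser — identical.
Codon 4: GCU Ala / GCA Ala — synonymous.
Codon 5: UCG Ser / UCG Ser — identical.
Synonymous differences: 1.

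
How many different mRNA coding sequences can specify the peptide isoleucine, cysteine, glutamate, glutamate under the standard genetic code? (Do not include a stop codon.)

Ile: 3 codons.
Cys: 2 codons.
Glu: 2 codons.
Glu: 2 codons.
3 × 2 × 2 × 2 = 24.

24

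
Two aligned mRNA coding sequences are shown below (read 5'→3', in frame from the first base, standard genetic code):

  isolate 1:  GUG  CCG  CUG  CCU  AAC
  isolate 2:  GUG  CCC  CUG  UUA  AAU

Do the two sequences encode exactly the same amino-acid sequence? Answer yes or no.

Codon 1: GUG Val / GUG Val — identical.
Codon 2: CCG Pro / CCC Pro — synonymous.
Codon 3: CUG Leu / CUG Leu — identical.
Codon 4: CCU Pro / UUA Leu — nonsynonymous.
Codon 5: AAC Asn / AAU Asn — synonymous.
Nonsynonymous differences: 1 → different protein.

no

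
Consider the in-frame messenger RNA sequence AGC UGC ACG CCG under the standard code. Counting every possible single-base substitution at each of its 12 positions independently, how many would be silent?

Codon 1 (AGC, Ser): 1 synonymous substitution.
Codon 2 (UGC, Cys): 1 synonymous substitution.
Codon 3 (ACG, Thr): 3 synonymous substitutions.
Codon 4 (CCG, Pro): 3 synonymous substitutions.
Total: 1 + 1 + 3 + 3 = 8.

8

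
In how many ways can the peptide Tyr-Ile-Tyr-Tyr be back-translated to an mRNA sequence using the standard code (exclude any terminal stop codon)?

Tyr: 2 codons.
Ile: 3 codons.
Tyr: 2 codons.
Tyr: 2 codons.
2 × 3 × 2 × 2 = 24.

24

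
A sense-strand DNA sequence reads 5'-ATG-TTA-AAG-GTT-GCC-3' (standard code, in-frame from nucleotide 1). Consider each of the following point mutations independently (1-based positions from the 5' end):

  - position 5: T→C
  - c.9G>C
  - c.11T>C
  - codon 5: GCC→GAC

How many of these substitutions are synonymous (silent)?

Codon 2: TTA (Leu) → TCA (Ser) — missense.
Codon 3: AAG (Lys) → AAC (Asn) — missense.
Codon 4: GTT (Val) → GCT (Ala) — missense.
Codon 5: GCC (Ala) → GAC (Asp) — missense.
Synonymous: 0 of 4.

0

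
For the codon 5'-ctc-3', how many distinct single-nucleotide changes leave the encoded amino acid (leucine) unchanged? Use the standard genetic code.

3

Position 1: none → 0 synonymous.
Position 2: none → 0 synonymous.
Position 3: CTT, CTA, CTG → 3 synonymous.
Total: 0 + 0 + 3 = 3.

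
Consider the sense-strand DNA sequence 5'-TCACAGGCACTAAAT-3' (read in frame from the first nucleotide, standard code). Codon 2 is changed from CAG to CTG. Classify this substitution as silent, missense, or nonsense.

missense

Position 5 falls in codon 2: CAG → Gln.
After the substitution the codon is CTG → Leu.
Gln ≠ Leu, so this is a missense mutation.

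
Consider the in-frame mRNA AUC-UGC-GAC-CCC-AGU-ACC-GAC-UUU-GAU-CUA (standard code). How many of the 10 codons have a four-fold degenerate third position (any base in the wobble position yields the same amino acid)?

Codon 1 AUC (Ile): third position 3-fold.
Codon 2 UGC (Cys): third position 2-fold.
Codon 3 GAC (Asp): third position 2-fold.
Codon 4 CCC (Pro): third position 4-fold.
Codon 5 AGU (Ser): third position 2-fold.
Codon 6 ACC (Thr): third position 4-fold.
Codon 7 GAC (Asp): third position 2-fold.
Codon 8 UUU (Phe): third position 2-fold.
Codon 9 GAU (Asp): third position 2-fold.
Codon 10 CUA (Leu): third position 4-fold.
Four-fold degenerate third positions: 3.

3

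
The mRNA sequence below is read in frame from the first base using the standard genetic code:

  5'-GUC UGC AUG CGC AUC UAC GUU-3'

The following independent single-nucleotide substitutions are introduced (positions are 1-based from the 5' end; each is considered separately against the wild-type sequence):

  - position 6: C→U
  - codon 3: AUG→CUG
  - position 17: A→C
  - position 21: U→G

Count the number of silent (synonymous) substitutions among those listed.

2

Codon 2: UGC (Cys) → UGU (Cys) — synonymous.
Codon 3: AUG (Met) → CUG (Leu) — missense.
Codon 6: UAC (Tyr) → UCC (Ser) — missense.
Codon 7: GUU (Val) → GUG (Val) — synonymous.
Synonymous: 2 of 4.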